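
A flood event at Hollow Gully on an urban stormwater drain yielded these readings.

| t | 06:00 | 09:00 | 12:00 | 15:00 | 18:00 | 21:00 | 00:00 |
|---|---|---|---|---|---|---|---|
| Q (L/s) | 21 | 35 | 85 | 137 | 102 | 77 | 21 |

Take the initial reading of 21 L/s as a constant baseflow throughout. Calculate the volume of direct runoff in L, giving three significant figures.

Direct-runoff ordinates (Q − Q_b): 0.0, 14.0, 64.0, 116.0, 81.0, 56.0, 0.0 L/s.
ΣQ_DR = 331.0 L/s.
With Δt = 3 h = 10800 s, V = ΣQ_DR · Δt = 331.0 × 10800 = 3.57 × 10^6 L.

V ≈ 3.57 × 10^6 L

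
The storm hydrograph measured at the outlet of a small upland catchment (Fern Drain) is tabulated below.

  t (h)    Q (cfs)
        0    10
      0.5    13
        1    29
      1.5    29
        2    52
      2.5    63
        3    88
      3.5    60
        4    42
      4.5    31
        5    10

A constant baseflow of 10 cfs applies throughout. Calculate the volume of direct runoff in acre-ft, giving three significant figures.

Direct-runoff ordinates (Q − Q_b): 0.0, 3.0, 19.0, 19.0, 42.0, 53.0, 78.0, 50.0, 32.0, 21.0, 0.0 cfs.
ΣQ_DR = 317.0 cfs.
With Δt = 0.5 h = 1800 s, V = ΣQ_DR · Δt = 317.0 × 1800 = 5.71 × 10^5 ft³ = 13.1 acre-ft.

V ≈ 13.1 acre-ft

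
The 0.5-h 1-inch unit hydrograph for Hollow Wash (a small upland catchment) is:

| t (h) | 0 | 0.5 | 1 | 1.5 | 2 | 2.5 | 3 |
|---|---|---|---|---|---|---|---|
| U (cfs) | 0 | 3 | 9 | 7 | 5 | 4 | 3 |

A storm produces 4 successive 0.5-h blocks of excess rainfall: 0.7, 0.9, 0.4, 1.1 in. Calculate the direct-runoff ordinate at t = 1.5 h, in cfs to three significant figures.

Q ≈ 14.2 cfs

By discrete convolution, Q_j = Σ (P_i / 1 in) · U_{j−i}.
At t = 1.5 h (j=3): Q = (0.7/1)·7 + (0.9/1)·9 + (0.4/1)·3 + (1.1/1)·0 = 14.2 cfs.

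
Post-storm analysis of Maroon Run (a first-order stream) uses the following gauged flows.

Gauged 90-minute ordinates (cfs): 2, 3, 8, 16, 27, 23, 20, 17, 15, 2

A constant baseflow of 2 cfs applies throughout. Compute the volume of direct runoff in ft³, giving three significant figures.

Direct-runoff ordinates (Q − Q_b): 0.0, 1.0, 6.0, 14.0, 25.0, 21.0, 18.0, 15.0, 13.0, 0.0 cfs.
ΣQ_DR = 113.0 cfs.
With Δt = 1.5 h = 5400 s, V = ΣQ_DR · Δt = 113.0 × 5400 = 6.10 × 10^5 ft³.

V ≈ 6.10 × 10^5 ft³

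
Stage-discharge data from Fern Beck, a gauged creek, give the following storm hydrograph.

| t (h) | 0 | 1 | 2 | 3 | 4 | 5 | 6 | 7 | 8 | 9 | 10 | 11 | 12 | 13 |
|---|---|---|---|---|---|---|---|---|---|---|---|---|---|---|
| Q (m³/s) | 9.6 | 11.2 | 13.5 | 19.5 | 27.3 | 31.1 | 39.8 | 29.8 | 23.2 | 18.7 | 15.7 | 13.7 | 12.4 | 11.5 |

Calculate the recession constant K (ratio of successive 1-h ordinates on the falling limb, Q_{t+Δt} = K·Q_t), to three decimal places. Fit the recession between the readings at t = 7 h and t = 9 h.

Using the recession-limb readings at t = 7 h and t = 9 h: Q falls from 29.8 to 18.7 m³/s over 2 intervals.
K = (Q₂/Q₁)^(1/2) = (18.7/29.8)^(1/2) = 0.792.

K ≈ 0.792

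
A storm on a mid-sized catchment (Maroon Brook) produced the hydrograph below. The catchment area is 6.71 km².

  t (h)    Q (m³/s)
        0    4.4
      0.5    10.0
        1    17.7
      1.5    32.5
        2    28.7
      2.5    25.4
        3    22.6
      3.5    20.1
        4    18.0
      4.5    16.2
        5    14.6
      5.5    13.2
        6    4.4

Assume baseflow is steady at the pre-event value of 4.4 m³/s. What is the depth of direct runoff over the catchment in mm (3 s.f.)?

d ≈ 45.8 mm

Direct runoff: 0.0, 5.6, 13.3, 28.1, 24.3, 21.0, 18.2, 15.7, 13.6, 11.8, 10.2, 8.8, 0.0 m³/s; ΣQ_DR = 170.6 m³/s.
V = ΣQ_DR · Δt = 170.6 × 1800 s = 3.071 × 10^5 m³.
Over A = 6.71 km², depth = V / A = 45.8 mm.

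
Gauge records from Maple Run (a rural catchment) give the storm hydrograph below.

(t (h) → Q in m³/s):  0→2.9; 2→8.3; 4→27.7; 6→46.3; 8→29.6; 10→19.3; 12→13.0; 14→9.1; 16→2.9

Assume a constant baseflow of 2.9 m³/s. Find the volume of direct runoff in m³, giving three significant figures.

Direct-runoff ordinates (Q − Q_b): 0.0, 5.4, 24.8, 43.4, 26.7, 16.4, 10.1, 6.2, 0.0 m³/s.
ΣQ_DR = 133.0 m³/s.
With Δt = 2 h = 7200 s, V = ΣQ_DR · Δt = 133.0 × 7200 = 9.58 × 10^5 m³.

V ≈ 9.58 × 10^5 m³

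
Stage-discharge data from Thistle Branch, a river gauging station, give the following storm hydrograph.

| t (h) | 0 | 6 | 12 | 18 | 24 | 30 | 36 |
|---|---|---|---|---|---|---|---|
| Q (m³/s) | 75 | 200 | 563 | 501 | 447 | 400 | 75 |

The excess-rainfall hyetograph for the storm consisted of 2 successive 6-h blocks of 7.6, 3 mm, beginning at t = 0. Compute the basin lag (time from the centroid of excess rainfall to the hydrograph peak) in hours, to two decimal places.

t_L ≈ 7.30 h

Centroid of excess rainfall: t_c = Σ P_i·t̄_i / ΣP_i = 4.6981 h (block centres at 3, 9 h).
Hydrograph peak occurs at t = 12 h, so basin lag t_L = 12 − 4.6981 = 7.30 h.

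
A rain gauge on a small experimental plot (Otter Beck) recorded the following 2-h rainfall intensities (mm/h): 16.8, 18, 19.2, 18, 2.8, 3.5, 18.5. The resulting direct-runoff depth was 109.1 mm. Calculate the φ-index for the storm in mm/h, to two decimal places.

φ ≈ 7.19 mm/h

Only the 5 blocks with intensity above φ contribute runoff: 16.8, 18, 19.2, 18, 18.5 mm/h.
Σ(I−φ)·Δt = d  ⇒  (16.8+18+19.2+18+18.5 − 5φ)·2 = 109.1
φ = (90.50 − 109.1/2) / 5 = 7.19 mm/h.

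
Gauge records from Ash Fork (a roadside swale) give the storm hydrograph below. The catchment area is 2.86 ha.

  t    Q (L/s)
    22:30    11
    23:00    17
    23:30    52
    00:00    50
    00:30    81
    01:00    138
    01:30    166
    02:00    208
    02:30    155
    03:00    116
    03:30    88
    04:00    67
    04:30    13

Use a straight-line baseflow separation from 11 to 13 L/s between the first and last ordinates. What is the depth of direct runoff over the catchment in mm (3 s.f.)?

Direct runoff: 0.00, 5.83, 40.67, 38.50, 69.33, 126.17, 154.00, 195.83, 142.67, 103.50, 75.33, 54.17, 0.00 L/s; ΣQ_DR = 1006 L/s.
V = ΣQ_DR · Δt = 1006 × 1800 s = 1.811 × 10^6 L.
Over A = 2.86 ha, depth = V / A = 63.3 mm.

d ≈ 63.3 mm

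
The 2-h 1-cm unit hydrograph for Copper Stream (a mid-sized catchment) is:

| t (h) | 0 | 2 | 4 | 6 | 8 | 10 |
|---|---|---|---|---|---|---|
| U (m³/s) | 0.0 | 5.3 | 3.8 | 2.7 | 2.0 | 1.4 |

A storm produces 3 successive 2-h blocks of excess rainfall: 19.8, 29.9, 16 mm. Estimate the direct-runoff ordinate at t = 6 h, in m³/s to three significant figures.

By discrete convolution, Q_j = Σ (P_i / 10 mm) · U_{j−i}.
At t = 6 h (j=3): Q = (19.8/10)·2.7 + (29.9/10)·3.8 + (16/10)·5.3 = 25.2 m³/s.

Q ≈ 25.2 m³/s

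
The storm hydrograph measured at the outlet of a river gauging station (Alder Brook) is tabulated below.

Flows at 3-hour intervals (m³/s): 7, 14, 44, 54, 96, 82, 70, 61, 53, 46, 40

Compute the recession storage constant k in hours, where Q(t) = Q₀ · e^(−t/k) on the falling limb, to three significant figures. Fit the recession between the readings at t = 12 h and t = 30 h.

k ≈ 20.6 h

On the falling limb, Q drops from 96 to 40 m³/s between t = 12 h and t = 30 h (Δt = 18 h).
k = −Δt / ln(Q₂/Q₁) = −18 / ln(40/96) = 20.6 h.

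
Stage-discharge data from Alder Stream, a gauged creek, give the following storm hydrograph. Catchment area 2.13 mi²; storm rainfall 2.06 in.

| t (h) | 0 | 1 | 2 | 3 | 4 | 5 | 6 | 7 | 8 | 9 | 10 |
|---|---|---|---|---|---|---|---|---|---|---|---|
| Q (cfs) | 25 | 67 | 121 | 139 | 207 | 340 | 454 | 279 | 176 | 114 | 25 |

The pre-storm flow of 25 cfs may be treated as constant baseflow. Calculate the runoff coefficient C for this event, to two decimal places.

ΣQ_DR = 1672 cfs; V = ΣQ_DR·Δt = 6.019 × 10^6 ft³.
Runoff depth d = V / A = 1.216 in.
C = d / P = 1.216 / 2.06 = 0.59.

C ≈ 0.59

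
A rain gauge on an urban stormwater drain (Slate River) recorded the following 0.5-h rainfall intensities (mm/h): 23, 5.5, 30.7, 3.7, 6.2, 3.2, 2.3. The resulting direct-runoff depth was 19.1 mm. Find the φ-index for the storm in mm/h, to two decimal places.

Only the 2 blocks with intensity above φ contribute runoff: 23, 30.7 mm/h.
Σ(I−φ)·Δt = d  ⇒  (23+30.7 − 2φ)·0.5 = 19.1
φ = (53.70 − 19.1/0.5) / 2 = 7.75 mm/h.

φ ≈ 7.75 mm/h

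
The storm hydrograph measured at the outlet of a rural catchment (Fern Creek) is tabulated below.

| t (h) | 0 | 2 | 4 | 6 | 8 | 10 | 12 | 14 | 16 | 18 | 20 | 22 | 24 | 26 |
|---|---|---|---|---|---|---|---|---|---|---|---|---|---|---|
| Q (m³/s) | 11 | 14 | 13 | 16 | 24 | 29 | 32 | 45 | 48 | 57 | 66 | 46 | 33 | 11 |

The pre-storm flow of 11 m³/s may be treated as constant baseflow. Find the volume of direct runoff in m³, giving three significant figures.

Direct-runoff ordinates (Q − Q_b): 0.0, 3.0, 2.0, 5.0, 13.0, 18.0, 21.0, 34.0, 37.0, 46.0, 55.0, 35.0, 22.0, 0.0 m³/s.
ΣQ_DR = 291.0 m³/s.
With Δt = 2 h = 7200 s, V = ΣQ_DR · Δt = 291.0 × 7200 = 2.10 × 10^6 m³.

V ≈ 2.10 × 10^6 m³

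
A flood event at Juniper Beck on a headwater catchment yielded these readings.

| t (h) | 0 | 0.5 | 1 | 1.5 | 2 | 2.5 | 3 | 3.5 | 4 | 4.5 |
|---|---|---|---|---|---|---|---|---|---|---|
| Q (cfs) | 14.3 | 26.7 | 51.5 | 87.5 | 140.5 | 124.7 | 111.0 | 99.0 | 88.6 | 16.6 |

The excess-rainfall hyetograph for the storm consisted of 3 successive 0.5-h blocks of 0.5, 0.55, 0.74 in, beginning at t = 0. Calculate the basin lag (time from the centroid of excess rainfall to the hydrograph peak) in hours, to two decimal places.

t_L ≈ 1.18 h

Centroid of excess rainfall: t_c = Σ P_i·t̄_i / ΣP_i = 0.8170 h (block centres at 0.25, 0.75, 1.25 h).
Hydrograph peak occurs at t = 2 h, so basin lag t_L = 2 − 0.8170 = 1.18 h.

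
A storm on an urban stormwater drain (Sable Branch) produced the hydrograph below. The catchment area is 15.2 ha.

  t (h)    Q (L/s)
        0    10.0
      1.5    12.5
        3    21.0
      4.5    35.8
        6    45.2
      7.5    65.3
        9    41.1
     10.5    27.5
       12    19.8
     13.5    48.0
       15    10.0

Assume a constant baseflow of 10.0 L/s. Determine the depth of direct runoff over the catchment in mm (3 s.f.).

d ≈ 8.04 mm

Direct runoff: 0.0, 2.5, 11.0, 25.8, 35.2, 55.3, 31.1, 17.5, 9.8, 38.0, 0.0 L/s; ΣQ_DR = 226.2 L/s.
V = ΣQ_DR · Δt = 226.2 × 5400 s = 1.221 × 10^6 L.
Over A = 15.2 ha, depth = V / A = 8.04 mm.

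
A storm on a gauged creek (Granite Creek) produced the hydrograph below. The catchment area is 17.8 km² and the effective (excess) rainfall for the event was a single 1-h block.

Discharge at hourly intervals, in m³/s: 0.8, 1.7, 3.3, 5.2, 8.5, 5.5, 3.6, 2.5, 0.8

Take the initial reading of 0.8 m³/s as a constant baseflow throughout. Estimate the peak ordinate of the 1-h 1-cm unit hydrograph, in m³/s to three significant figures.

U_p ≈ 15.4 m³/s

Direct runoff: 0.0, 0.9, 2.5, 4.4, 7.7, 4.7, 2.8, 1.7, 0.0 m³/s; ΣQ_DR = 24.70 m³/s, peak = 7.7 m³/s.
Runoff depth d = ΣQ_DR·Δt / A = 24.70 × 3600 / (17.8 km²) = 4.996 mm.
The 1-cm UH is the DRH scaled by (10 mm)/d, so U_p = 7.7 × 10/4.996 = 15.4 m³/s.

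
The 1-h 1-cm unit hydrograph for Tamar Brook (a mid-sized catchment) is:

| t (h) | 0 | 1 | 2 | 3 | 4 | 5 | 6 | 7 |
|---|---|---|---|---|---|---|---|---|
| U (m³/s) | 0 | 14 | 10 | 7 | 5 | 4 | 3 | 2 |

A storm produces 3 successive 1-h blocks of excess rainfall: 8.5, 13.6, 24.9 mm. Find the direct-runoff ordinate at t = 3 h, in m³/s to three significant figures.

By discrete convolution, Q_j = Σ (P_i / 10 mm) · U_{j−i}.
At t = 3 h (j=3): Q = (8.5/10)·7 + (13.6/10)·10 + (24.9/10)·14 = 54.4 m³/s.

Q ≈ 54.4 m³/s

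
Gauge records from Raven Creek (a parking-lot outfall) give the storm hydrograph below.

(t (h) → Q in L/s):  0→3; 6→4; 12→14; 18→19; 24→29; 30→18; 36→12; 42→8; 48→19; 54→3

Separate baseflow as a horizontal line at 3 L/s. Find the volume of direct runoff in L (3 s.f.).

Direct-runoff ordinates (Q − Q_b): 0.0, 1.0, 11.0, 16.0, 26.0, 15.0, 9.0, 5.0, 16.0, 0.0 L/s.
ΣQ_DR = 99.00 L/s.
With Δt = 6 h = 21600 s, V = ΣQ_DR · Δt = 99.00 × 21600 = 2.14 × 10^6 L.

V ≈ 2.14 × 10^6 L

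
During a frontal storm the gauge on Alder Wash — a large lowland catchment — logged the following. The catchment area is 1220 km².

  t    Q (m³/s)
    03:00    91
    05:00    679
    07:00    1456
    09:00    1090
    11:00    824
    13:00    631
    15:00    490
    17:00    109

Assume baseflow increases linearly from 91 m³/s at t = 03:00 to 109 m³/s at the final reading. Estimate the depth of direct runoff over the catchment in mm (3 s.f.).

d ≈ 27.0 mm

Direct runoff: 0.00, 585.43, 1359.86, 991.29, 722.71, 527.14, 383.57, 0.00 m³/s; ΣQ_DR = 4570 m³/s.
V = ΣQ_DR · Δt = 4570 × 7200 s = 3.290 × 10^7 m³.
Over A = 1220 km², depth = V / A = 27.0 mm.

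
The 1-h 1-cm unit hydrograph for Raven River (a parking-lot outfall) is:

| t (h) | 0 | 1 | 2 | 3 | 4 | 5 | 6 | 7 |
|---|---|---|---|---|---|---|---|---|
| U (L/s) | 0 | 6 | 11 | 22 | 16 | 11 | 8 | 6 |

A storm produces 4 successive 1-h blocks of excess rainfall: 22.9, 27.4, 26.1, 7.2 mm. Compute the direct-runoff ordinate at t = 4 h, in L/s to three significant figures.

By discrete convolution, Q_j = Σ (P_i / 10 mm) · U_{j−i}.
At t = 4 h (j=4): Q = (22.9/10)·16 + (27.4/10)·22 + (26.1/10)·11 + (7.2/10)·6 = 130 L/s.

Q ≈ 130 L/s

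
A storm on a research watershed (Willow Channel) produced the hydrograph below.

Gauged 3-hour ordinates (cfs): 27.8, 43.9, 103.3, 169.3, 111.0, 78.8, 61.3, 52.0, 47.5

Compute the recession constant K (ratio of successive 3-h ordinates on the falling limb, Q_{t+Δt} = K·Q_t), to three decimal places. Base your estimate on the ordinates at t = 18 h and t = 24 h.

Using the recession-limb readings at t = 18 h and t = 24 h: Q falls from 61.3 to 47.5 cfs over 2 intervals.
K = (Q₂/Q₁)^(1/2) = (47.5/61.3)^(1/2) = 0.880.

K ≈ 0.880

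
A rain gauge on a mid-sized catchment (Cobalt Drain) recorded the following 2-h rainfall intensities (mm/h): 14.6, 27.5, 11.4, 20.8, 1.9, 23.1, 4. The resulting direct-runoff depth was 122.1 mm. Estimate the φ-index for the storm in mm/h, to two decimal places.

Only the 5 blocks with intensity above φ contribute runoff: 14.6, 27.5, 11.4, 20.8, 23.1 mm/h.
Σ(I−φ)·Δt = d  ⇒  (14.6+27.5+11.4+20.8+23.1 − 5φ)·2 = 122.1
φ = (97.40 − 122.1/2) / 5 = 7.27 mm/h.

φ ≈ 7.27 mm/h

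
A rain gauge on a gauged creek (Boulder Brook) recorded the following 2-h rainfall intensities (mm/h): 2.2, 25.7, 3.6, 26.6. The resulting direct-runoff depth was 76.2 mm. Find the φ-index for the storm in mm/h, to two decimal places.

Only the 2 blocks with intensity above φ contribute runoff: 25.7, 26.6 mm/h.
Σ(I−φ)·Δt = d  ⇒  (25.7+26.6 − 2φ)·2 = 76.2
φ = (52.30 − 76.2/2) / 2 = 7.10 mm/h.

φ ≈ 7.10 mm/h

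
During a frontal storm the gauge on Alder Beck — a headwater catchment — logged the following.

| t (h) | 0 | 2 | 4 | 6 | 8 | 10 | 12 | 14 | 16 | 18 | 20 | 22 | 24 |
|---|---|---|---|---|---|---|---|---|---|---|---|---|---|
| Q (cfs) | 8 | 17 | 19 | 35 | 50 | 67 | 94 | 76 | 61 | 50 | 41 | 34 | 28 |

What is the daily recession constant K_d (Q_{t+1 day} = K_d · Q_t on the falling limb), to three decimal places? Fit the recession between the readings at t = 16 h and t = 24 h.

Between t = 16 h and t = 24 h the flow falls from 61 to 28 cfs over 4×2 h = 8 h.
Per-interval ratio K = (28/61)^(1/4) = 0.8231; K_d = K^(24/2) = 0.097.

K_d ≈ 0.097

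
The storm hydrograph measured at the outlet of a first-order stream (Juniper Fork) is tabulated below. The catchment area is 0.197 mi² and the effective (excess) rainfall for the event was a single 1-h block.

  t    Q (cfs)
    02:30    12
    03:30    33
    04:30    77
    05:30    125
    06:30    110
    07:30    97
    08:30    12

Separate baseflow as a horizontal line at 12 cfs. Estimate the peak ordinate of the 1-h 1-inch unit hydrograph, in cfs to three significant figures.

U_p ≈ 37.6 cfs

Direct runoff: 0.0, 21.0, 65.0, 113.0, 98.0, 85.0, 0.0 cfs; ΣQ_DR = 382.0 cfs, peak = 113.0 cfs.
Runoff depth d = ΣQ_DR·Δt / A = 382.0 × 3600 / (0.197 mi²) = 3.005 in.
The 1-inch UH is the DRH scaled by (1 in)/d, so U_p = 113.0 × 1/3.005 = 37.6 cfs.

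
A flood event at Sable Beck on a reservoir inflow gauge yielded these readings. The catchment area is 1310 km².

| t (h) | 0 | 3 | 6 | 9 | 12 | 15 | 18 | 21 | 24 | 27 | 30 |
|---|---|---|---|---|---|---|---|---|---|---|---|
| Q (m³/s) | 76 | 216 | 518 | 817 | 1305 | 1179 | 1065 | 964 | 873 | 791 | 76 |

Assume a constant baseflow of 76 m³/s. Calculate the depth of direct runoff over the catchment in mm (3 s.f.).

d ≈ 58.1 mm

Direct runoff: 0.0, 140.0, 442.0, 741.0, 1229.0, 1103.0, 989.0, 888.0, 797.0, 715.0, 0.0 m³/s; ΣQ_DR = 7044 m³/s.
V = ΣQ_DR · Δt = 7044 × 10800 s = 7.608 × 10^7 m³.
Over A = 1310 km², depth = V / A = 58.1 mm.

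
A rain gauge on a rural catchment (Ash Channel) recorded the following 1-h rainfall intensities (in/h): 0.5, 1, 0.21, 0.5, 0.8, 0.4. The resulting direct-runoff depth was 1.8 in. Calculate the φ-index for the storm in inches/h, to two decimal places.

φ ≈ 0.28 in/h

Only the 5 blocks with intensity above φ contribute runoff: 0.5, 1, 0.5, 0.8, 0.4 in/h.
Σ(I−φ)·Δt = d  ⇒  (0.5+1+0.5+0.8+0.4 − 5φ)·1 = 1.8
φ = (3.200 − 1.8/1) / 5 = 0.28 in/h.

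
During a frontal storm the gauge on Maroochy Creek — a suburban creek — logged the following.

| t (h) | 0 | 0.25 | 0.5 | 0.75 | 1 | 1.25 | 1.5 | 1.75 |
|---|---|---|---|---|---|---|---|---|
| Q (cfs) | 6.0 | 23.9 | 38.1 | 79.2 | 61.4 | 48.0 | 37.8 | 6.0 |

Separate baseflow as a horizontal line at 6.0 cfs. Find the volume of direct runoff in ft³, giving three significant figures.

Direct-runoff ordinates (Q − Q_b): 0.0, 17.9, 32.1, 73.2, 55.4, 42.0, 31.8, 0.0 cfs.
ΣQ_DR = 252.4 cfs.
With Δt = 0.25 h = 900 s, V = ΣQ_DR · Δt = 252.4 × 900 = 2.27 × 10^5 ft³.

V ≈ 2.27 × 10^5 ft³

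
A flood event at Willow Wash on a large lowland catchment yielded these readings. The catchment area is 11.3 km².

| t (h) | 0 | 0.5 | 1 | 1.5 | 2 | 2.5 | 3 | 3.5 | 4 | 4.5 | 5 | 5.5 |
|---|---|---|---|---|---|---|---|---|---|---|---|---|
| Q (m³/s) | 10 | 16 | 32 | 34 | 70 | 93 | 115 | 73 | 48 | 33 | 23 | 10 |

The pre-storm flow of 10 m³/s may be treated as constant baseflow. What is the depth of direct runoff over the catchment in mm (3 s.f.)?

Direct runoff: 0.0, 6.0, 22.0, 24.0, 60.0, 83.0, 105.0, 63.0, 38.0, 23.0, 13.0, 0.0 m³/s; ΣQ_DR = 437.0 m³/s.
V = ΣQ_DR · Δt = 437.0 × 1800 s = 7.866 × 10^5 m³.
Over A = 11.3 km², depth = V / A = 69.6 mm.

d ≈ 69.6 mm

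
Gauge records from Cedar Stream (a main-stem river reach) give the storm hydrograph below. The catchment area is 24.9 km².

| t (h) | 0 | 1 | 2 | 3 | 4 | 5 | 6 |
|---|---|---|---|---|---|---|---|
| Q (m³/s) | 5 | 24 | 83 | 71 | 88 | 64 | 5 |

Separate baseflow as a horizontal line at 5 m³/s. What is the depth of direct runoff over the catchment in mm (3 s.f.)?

d ≈ 44.1 mm

Direct runoff: 0.0, 19.0, 78.0, 66.0, 83.0, 59.0, 0.0 m³/s; ΣQ_DR = 305.0 m³/s.
V = ΣQ_DR · Δt = 305.0 × 3600 s = 1.098 × 10^6 m³.
Over A = 24.9 km², depth = V / A = 44.1 mm.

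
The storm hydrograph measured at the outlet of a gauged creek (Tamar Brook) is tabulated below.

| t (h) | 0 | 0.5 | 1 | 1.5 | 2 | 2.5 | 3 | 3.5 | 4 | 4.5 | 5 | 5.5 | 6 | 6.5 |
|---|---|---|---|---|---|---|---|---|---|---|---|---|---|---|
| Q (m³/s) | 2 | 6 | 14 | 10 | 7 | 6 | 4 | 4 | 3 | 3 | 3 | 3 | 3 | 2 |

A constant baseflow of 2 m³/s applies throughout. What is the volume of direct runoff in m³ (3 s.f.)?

Direct-runoff ordinates (Q − Q_b): 0.0, 4.0, 12.0, 8.0, 5.0, 4.0, 2.0, 2.0, 1.0, 1.0, 1.0, 1.0, 1.0, 0.0 m³/s.
ΣQ_DR = 42.00 m³/s.
With Δt = 0.5 h = 1800 s, V = ΣQ_DR · Δt = 42.00 × 1800 = 75600 m³.

V ≈ 75600 m³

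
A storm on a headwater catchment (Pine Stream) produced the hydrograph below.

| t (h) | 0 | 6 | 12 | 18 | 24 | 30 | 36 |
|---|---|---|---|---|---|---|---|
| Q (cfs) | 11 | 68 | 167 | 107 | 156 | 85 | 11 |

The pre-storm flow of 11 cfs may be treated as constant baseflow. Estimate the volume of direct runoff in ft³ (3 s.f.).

Direct-runoff ordinates (Q − Q_b): 0.0, 57.0, 156.0, 96.0, 145.0, 74.0, 0.0 cfs.
ΣQ_DR = 528.0 cfs.
With Δt = 6 h = 21600 s, V = ΣQ_DR · Δt = 528.0 × 21600 = 1.14 × 10^7 ft³.

V ≈ 1.14 × 10^7 ft³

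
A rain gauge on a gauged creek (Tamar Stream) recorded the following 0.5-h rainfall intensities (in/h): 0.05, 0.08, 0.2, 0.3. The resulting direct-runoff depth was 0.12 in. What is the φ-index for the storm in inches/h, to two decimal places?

φ ≈ 0.13 in/h

Only the 2 blocks with intensity above φ contribute runoff: 0.2, 0.3 in/h.
Σ(I−φ)·Δt = d  ⇒  (0.2+0.3 − 2φ)·0.5 = 0.12
φ = (0.5000 − 0.12/0.5) / 2 = 0.13 in/h.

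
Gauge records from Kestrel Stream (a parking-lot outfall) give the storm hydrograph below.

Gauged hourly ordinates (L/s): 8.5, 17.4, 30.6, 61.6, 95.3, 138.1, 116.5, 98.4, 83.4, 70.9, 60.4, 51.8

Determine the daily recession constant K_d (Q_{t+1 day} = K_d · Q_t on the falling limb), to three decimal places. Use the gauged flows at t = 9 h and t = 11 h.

K_d ≈ 0.023

Between t = 9 h and t = 11 h the flow falls from 70.9 to 51.8 L/s over 2×1 h = 2 h.
Per-interval ratio K = (51.8/70.9)^(1/2) = 0.8548; K_d = K^(24/1) = 0.023.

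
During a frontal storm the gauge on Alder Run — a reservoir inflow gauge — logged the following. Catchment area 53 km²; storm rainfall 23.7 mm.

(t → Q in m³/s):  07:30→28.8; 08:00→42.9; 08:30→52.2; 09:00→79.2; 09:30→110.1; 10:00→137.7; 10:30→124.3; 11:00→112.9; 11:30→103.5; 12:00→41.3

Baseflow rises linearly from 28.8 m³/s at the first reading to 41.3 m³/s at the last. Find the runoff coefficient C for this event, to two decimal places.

ΣQ_DR = 482.4 m³/s; V = ΣQ_DR·Δt = 8.683 × 10^5 m³.
Runoff depth d = V / A = 16.38 mm.
C = d / P = 16.38 / 23.7 = 0.69.

C ≈ 0.69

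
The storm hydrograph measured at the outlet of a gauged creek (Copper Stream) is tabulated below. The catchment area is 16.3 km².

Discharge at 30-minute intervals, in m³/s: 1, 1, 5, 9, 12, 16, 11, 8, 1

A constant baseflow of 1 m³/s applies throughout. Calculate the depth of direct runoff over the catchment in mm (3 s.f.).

Direct runoff: 0.0, 0.0, 4.0, 8.0, 11.0, 15.0, 10.0, 7.0, 0.0 m³/s; ΣQ_DR = 55.00 m³/s.
V = ΣQ_DR · Δt = 55.00 × 1800 s = 99000 m³.
Over A = 16.3 km², depth = V / A = 6.07 mm.

d ≈ 6.07 mm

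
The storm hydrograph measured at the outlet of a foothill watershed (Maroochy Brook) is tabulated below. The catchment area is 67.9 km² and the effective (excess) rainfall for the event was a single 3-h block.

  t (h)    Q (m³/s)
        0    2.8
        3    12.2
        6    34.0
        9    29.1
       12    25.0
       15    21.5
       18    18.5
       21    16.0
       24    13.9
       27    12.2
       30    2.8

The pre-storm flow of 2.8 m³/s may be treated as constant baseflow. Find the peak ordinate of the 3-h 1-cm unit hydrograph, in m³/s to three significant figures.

U_p ≈ 12.5 m³/s

Direct runoff: 0.0, 9.4, 31.2, 26.3, 22.2, 18.7, 15.7, 13.2, 11.1, 9.4, 0.0 m³/s; ΣQ_DR = 157.2 m³/s, peak = 31.2 m³/s.
Runoff depth d = ΣQ_DR·Δt / A = 157.2 × 10800 / (67.9 km²) = 25.00 mm.
The 1-cm UH is the DRH scaled by (10 mm)/d, so U_p = 31.2 × 10/25.00 = 12.5 m³/s.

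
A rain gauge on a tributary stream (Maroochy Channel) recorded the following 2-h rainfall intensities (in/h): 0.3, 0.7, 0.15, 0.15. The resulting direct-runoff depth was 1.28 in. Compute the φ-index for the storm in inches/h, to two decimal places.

φ ≈ 0.18 in/h

Only the 2 blocks with intensity above φ contribute runoff: 0.3, 0.7 in/h.
Σ(I−φ)·Δt = d  ⇒  (0.3+0.7 − 2φ)·2 = 1.28
φ = (1.000 − 1.28/2) / 2 = 0.18 in/h.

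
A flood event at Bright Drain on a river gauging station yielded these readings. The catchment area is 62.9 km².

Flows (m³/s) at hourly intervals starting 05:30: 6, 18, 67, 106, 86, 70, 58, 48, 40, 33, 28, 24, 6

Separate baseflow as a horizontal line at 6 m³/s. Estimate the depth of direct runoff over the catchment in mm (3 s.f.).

d ≈ 29.3 mm

Direct runoff: 0.0, 12.0, 61.0, 100.0, 80.0, 64.0, 52.0, 42.0, 34.0, 27.0, 22.0, 18.0, 0.0 m³/s; ΣQ_DR = 512.0 m³/s.
V = ΣQ_DR · Δt = 512.0 × 3600 s = 1.843 × 10^6 m³.
Over A = 62.9 km², depth = V / A = 29.3 mm.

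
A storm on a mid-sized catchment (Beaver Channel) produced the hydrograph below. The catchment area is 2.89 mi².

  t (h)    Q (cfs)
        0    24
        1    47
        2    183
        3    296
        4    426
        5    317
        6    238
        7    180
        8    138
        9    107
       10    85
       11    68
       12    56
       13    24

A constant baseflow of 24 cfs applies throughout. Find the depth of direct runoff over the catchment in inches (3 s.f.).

d ≈ 0.994 in

Direct runoff: 0.0, 23.0, 159.0, 272.0, 402.0, 293.0, 214.0, 156.0, 114.0, 83.0, 61.0, 44.0, 32.0, 0.0 cfs; ΣQ_DR = 1853 cfs.
V = ΣQ_DR · Δt = 1853 × 3600 s = 6.671 × 10^6 ft³.
Over A = 2.89 mi², depth = V / A = 0.994 in.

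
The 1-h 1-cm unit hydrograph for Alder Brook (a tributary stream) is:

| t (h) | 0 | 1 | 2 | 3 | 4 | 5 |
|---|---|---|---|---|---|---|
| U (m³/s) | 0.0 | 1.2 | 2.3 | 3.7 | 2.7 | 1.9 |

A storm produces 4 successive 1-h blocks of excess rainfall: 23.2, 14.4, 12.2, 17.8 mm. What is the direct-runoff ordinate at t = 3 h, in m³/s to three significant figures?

Q ≈ 13.4 m³/s

By discrete convolution, Q_j = Σ (P_i / 10 mm) · U_{j−i}.
At t = 3 h (j=3): Q = (23.2/10)·3.7 + (14.4/10)·2.3 + (12.2/10)·1.2 + (17.8/10)·0.0 = 13.4 m³/s.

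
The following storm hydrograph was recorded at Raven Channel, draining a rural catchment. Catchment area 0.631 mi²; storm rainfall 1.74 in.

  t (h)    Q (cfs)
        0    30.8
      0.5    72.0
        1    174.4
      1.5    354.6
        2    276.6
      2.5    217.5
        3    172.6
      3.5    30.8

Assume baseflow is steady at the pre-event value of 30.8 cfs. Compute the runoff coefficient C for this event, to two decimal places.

C ≈ 0.76

ΣQ_DR = 1083 cfs; V = ΣQ_DR·Δt = 1.949 × 10^6 ft³.
Runoff depth d = V / A = 1.330 in.
C = d / P = 1.330 / 1.74 = 0.76.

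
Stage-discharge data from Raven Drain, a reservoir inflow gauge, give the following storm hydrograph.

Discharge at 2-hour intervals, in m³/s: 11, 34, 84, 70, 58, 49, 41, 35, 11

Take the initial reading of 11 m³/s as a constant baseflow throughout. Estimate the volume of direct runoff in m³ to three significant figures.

V ≈ 2.12 × 10^6 m³

Direct-runoff ordinates (Q − Q_b): 0.0, 23.0, 73.0, 59.0, 47.0, 38.0, 30.0, 24.0, 0.0 m³/s.
ΣQ_DR = 294.0 m³/s.
With Δt = 2 h = 7200 s, V = ΣQ_DR · Δt = 294.0 × 7200 = 2.12 × 10^6 m³.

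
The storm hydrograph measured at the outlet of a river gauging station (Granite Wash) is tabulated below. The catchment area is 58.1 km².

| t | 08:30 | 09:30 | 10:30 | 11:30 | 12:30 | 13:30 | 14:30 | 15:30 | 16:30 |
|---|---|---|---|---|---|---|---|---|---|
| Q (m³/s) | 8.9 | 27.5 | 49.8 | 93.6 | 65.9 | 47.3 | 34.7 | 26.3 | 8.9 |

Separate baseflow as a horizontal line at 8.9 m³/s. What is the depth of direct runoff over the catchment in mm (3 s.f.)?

Direct runoff: 0.0, 18.6, 40.9, 84.7, 57.0, 38.4, 25.8, 17.4, 0.0 m³/s; ΣQ_DR = 282.8 m³/s.
V = ΣQ_DR · Δt = 282.8 × 3600 s = 1.018 × 10^6 m³.
Over A = 58.1 km², depth = V / A = 17.5 mm.

d ≈ 17.5 mm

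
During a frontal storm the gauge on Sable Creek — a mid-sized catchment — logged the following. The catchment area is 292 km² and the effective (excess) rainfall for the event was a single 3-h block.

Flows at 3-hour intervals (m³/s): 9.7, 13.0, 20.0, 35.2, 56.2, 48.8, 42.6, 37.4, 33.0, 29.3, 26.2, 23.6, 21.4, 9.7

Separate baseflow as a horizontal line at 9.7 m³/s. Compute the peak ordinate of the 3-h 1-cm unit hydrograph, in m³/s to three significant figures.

U_p ≈ 46.5 m³/s

Direct runoff: 0.0, 3.3, 10.3, 25.5, 46.5, 39.1, 32.9, 27.7, 23.3, 19.6, 16.5, 13.9, 11.7, 0.0 m³/s; ΣQ_DR = 270.3 m³/s, peak = 46.5 m³/s.
Runoff depth d = ΣQ_DR·Δt / A = 270.3 × 10800 / (292 km²) = 9.997 mm.
The 1-cm UH is the DRH scaled by (10 mm)/d, so U_p = 46.5 × 10/9.997 = 46.5 m³/s.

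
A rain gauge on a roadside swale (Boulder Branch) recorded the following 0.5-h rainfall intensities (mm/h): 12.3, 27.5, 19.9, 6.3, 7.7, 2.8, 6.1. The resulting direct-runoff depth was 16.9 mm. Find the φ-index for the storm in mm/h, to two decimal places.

φ ≈ 8.63 mm/h

Only the 3 blocks with intensity above φ contribute runoff: 12.3, 27.5, 19.9 mm/h.
Σ(I−φ)·Δt = d  ⇒  (12.3+27.5+19.9 − 3φ)·0.5 = 16.9
φ = (59.70 − 16.9/0.5) / 3 = 8.63 mm/h.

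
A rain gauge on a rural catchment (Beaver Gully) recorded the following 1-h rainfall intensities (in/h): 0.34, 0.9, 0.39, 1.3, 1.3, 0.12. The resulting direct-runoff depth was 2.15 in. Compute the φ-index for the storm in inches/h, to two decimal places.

Only the 3 blocks with intensity above φ contribute runoff: 0.9, 1.3, 1.3 in/h.
Σ(I−φ)·Δt = d  ⇒  (0.9+1.3+1.3 − 3φ)·1 = 2.15
φ = (3.500 − 2.15/1) / 3 = 0.45 in/h.

φ ≈ 0.45 in/h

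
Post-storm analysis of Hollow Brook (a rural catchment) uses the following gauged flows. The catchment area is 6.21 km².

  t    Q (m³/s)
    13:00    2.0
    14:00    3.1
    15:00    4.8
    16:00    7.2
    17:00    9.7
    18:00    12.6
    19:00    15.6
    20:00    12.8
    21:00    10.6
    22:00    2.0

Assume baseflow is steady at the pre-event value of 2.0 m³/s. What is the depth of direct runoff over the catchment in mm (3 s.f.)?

d ≈ 35.0 mm

Direct runoff: 0.0, 1.1, 2.8, 5.2, 7.7, 10.6, 13.6, 10.8, 8.6, 0.0 m³/s; ΣQ_DR = 60.40 m³/s.
V = ΣQ_DR · Δt = 60.40 × 3600 s = 2.174 × 10^5 m³.
Over A = 6.21 km², depth = V / A = 35.0 mm.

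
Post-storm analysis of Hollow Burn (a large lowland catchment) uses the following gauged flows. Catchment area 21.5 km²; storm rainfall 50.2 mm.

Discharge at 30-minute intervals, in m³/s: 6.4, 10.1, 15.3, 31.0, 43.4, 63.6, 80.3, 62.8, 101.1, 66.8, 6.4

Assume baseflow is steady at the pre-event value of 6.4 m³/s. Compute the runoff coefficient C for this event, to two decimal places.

ΣQ_DR = 416.8 m³/s; V = ΣQ_DR·Δt = 7.502 × 10^5 m³.
Runoff depth d = V / A = 34.89 mm.
C = d / P = 34.89 / 50.2 = 0.70.

C ≈ 0.70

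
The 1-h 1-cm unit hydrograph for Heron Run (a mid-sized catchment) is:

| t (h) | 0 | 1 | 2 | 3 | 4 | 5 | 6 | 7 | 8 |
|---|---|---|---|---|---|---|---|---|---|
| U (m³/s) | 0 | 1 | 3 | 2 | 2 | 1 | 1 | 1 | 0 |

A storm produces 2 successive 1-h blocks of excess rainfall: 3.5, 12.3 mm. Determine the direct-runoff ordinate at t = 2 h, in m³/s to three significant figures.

Q ≈ 2.28 m³/s

By discrete convolution, Q_j = Σ (P_i / 10 mm) · U_{j−i}.
At t = 2 h (j=2): Q = (3.5/10)·3 + (12.3/10)·1 = 2.28 m³/s.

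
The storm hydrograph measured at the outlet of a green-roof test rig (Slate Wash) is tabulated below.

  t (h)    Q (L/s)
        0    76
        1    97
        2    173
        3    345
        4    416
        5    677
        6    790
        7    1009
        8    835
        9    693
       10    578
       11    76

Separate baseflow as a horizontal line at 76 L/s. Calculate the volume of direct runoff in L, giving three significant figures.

V ≈ 1.75 × 10^7 L

Direct-runoff ordinates (Q − Q_b): 0.0, 21.0, 97.0, 269.0, 340.0, 601.0, 714.0, 933.0, 759.0, 617.0, 502.0, 0.0 L/s.
ΣQ_DR = 4853 L/s.
With Δt = 1 h = 3600 s, V = ΣQ_DR · Δt = 4853 × 3600 = 1.75 × 10^7 L.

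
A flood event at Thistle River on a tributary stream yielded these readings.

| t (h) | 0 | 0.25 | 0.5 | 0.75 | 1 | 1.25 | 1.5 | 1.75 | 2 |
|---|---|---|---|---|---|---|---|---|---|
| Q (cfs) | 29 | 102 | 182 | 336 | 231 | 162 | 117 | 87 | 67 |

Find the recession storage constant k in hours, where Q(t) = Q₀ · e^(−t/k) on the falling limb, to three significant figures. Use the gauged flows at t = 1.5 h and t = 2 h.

k ≈ 0.897 h

On the falling limb, Q drops from 117 to 67 cfs between t = 1.5 h and t = 2 h (Δt = 0.5 h).
k = −Δt / ln(Q₂/Q₁) = −0.5 / ln(67/117) = 0.897 h.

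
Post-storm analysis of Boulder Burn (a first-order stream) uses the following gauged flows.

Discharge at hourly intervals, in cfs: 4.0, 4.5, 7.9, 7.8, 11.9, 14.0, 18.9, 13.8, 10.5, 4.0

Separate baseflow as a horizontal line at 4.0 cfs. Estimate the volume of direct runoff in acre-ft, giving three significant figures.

Direct-runoff ordinates (Q − Q_b): 0.0, 0.5, 3.9, 3.8, 7.9, 10.0, 14.9, 9.8, 6.5, 0.0 cfs.
ΣQ_DR = 57.30 cfs.
With Δt = 1 h = 3600 s, V = ΣQ_DR · Δt = 57.30 × 3600 = 2.06 × 10^5 ft³ = 4.74 acre-ft.

V ≈ 4.74 acre-ft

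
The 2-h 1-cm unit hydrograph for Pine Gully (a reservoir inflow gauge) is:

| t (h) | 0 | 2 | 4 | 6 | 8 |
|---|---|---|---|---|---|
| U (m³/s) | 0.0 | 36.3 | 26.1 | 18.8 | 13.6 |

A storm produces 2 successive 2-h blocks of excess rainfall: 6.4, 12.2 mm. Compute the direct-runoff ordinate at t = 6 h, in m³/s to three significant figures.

By discrete convolution, Q_j = Σ (P_i / 10 mm) · U_{j−i}.
At t = 6 h (j=3): Q = (6.4/10)·18.8 + (12.2/10)·26.1 = 43.9 m³/s.

Q ≈ 43.9 m³/s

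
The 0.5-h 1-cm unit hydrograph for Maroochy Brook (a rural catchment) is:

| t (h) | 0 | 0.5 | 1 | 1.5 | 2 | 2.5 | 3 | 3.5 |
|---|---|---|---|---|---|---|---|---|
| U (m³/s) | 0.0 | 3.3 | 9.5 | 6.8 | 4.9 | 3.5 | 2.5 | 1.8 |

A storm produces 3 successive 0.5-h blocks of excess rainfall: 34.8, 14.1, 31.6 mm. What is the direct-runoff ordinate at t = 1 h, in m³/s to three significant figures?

Q ≈ 37.7 m³/s

By discrete convolution, Q_j = Σ (P_i / 10 mm) · U_{j−i}.
At t = 1 h (j=2): Q = (34.8/10)·9.5 + (14.1/10)·3.3 + (31.6/10)·0.0 = 37.7 m³/s.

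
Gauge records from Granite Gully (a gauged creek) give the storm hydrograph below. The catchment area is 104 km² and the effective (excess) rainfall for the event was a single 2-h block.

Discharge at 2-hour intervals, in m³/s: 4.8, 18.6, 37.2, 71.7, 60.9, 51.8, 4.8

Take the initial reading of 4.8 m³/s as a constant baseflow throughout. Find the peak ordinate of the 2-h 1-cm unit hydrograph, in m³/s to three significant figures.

U_p ≈ 44.7 m³/s

Direct runoff: 0.0, 13.8, 32.4, 66.9, 56.1, 47.0, 0.0 m³/s; ΣQ_DR = 216.2 m³/s, peak = 66.9 m³/s.
Runoff depth d = ΣQ_DR·Δt / A = 216.2 × 7200 / (104 km²) = 14.97 mm.
The 1-cm UH is the DRH scaled by (10 mm)/d, so U_p = 66.9 × 10/14.97 = 44.7 m³/s.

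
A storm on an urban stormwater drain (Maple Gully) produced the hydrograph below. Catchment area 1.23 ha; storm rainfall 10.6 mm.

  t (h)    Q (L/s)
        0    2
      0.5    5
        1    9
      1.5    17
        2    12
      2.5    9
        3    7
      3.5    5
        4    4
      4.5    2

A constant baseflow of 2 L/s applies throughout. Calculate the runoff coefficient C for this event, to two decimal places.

C ≈ 0.72

ΣQ_DR = 52.00 L/s; V = ΣQ_DR·Δt = 93600 L.
Runoff depth d = V / A = 7.610 mm.
C = d / P = 7.610 / 10.6 = 0.72.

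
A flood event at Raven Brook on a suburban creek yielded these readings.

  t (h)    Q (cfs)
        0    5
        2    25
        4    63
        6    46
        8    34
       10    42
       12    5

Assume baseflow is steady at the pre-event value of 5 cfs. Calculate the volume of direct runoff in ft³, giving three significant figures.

V ≈ 1.33 × 10^6 ft³

Direct-runoff ordinates (Q − Q_b): 0.0, 20.0, 58.0, 41.0, 29.0, 37.0, 0.0 cfs.
ΣQ_DR = 185.0 cfs.
With Δt = 2 h = 7200 s, V = ΣQ_DR · Δt = 185.0 × 7200 = 1.33 × 10^6 ft³.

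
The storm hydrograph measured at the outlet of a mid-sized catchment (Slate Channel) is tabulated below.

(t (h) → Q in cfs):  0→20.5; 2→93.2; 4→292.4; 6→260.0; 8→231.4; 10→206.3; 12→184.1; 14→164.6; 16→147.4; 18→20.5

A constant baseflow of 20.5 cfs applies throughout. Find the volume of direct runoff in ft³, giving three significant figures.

V ≈ 1.02 × 10^7 ft³

Direct-runoff ordinates (Q − Q_b): 0.0, 72.7, 271.9, 239.5, 210.9, 185.8, 163.6, 144.1, 126.9, 0.0 cfs.
ΣQ_DR = 1415 cfs.
With Δt = 2 h = 7200 s, V = ΣQ_DR · Δt = 1415 × 7200 = 1.02 × 10^7 ft³.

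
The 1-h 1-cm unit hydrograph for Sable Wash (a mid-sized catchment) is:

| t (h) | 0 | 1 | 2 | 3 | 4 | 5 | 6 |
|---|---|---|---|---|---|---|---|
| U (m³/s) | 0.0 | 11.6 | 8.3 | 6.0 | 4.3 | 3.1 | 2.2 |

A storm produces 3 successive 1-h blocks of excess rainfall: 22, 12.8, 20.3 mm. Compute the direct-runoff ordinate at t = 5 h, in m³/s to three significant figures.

By discrete convolution, Q_j = Σ (P_i / 10 mm) · U_{j−i}.
At t = 5 h (j=5): Q = (22/10)·3.1 + (12.8/10)·4.3 + (20.3/10)·6.0 = 24.5 m³/s.

Q ≈ 24.5 m³/s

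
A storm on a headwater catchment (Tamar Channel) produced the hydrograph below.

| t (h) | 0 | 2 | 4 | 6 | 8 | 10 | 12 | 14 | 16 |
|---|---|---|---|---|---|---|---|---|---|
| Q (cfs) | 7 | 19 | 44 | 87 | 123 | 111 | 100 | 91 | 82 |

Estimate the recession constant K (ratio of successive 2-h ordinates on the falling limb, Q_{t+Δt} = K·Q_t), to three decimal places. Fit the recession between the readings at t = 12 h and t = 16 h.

K ≈ 0.906

Using the recession-limb readings at t = 12 h and t = 16 h: Q falls from 100 to 82 cfs over 2 intervals.
K = (Q₂/Q₁)^(1/2) = (82/100)^(1/2) = 0.906.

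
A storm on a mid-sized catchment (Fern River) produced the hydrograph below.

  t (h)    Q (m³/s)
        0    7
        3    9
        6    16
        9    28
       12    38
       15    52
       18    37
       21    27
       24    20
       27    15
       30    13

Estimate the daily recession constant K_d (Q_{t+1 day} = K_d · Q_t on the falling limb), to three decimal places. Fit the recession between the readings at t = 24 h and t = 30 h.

Between t = 24 h and t = 30 h the flow falls from 20 to 13 m³/s over 2×3 h = 6 h.
Per-interval ratio K = (13/20)^(1/2) = 0.8062; K_d = K^(24/3) = 0.179.

K_d ≈ 0.179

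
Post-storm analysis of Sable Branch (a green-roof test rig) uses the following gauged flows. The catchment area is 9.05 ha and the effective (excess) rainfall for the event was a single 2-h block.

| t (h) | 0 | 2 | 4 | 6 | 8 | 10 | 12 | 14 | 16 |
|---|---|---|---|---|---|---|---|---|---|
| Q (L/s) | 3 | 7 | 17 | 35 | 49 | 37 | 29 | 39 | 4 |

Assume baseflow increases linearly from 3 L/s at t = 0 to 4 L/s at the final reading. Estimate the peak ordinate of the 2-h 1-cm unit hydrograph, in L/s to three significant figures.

Direct runoff: 0.00, 3.88, 13.75, 31.62, 45.50, 33.38, 25.25, 35.12, 0.00 L/s; ΣQ_DR = 188.5 L/s, peak = 45.50 L/s.
Runoff depth d = ΣQ_DR·Δt / A = 188.5 × 7200 / (9.05 ha) = 15.00 mm.
The 1-cm UH is the DRH scaled by (10 mm)/d, so U_p = 45.50 × 10/15.00 = 30.3 L/s.

U_p ≈ 30.3 L/s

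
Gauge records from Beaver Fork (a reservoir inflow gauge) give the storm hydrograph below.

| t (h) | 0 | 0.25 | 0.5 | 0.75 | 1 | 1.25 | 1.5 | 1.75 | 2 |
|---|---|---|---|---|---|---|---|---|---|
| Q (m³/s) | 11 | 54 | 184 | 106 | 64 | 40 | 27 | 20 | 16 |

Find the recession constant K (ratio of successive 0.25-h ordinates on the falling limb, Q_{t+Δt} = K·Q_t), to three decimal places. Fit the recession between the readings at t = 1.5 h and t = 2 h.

Using the recession-limb readings at t = 1.5 h and t = 2 h: Q falls from 27 to 16 m³/s over 2 intervals.
K = (Q₂/Q₁)^(1/2) = (16/27)^(1/2) = 0.770.

K ≈ 0.770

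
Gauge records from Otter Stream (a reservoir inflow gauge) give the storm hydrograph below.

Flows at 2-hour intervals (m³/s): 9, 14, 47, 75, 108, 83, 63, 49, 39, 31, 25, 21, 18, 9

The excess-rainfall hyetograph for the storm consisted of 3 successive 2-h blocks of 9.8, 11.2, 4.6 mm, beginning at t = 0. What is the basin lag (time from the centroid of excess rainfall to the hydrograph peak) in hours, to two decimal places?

t_L ≈ 5.41 h

Centroid of excess rainfall: t_c = Σ P_i·t̄_i / ΣP_i = 2.5937 h (block centres at 1, 3, 5 h).
Hydrograph peak occurs at t = 8 h, so basin lag t_L = 8 − 2.5937 = 5.41 h.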